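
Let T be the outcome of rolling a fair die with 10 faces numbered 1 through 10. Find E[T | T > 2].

Given T > 2, T is equally likely to be any of {3, 4, 5, 6, 7, 8, 9, 10}.
E[T | T > 2] = (3 + 4 + 5 + 6 + 7 + 8 + 9 + 10) / 8 = 13/2.

13/2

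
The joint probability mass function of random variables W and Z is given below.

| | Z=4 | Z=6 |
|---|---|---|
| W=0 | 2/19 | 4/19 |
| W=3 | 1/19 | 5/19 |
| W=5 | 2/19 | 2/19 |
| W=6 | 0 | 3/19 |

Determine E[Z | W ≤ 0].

16/3

P(W ≤ 0) = 6/19.
Σ Z·P over the event = 4·(2/19) + 6·(4/19) = 32/19.
E[Z | W ≤ 0] = (32/19) / (6/19) = 16/3.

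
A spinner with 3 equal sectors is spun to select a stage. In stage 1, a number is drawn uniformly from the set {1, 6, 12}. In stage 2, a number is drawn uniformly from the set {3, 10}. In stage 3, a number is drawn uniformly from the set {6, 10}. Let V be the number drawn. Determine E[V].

E[V | stage 1] = (1+6+12)/3 = 19/3.
E[V | stage 2] = (3+10)/2 = 13/2.
E[V | stage 3] = (6+10)/2 = 8.
E[V] = (1/3)·(19/3) + (1/3)·(13/2) + (1/3)·(8) = 125/18.

125/18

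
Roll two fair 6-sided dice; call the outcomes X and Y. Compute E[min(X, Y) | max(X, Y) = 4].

16/7

Outcomes with max(X, Y) = 4: (1,4), (2,4), (3,4), (4,1), (4,2), (4,3), (4,4), each with probability 1/36.
E[min(X, Y) | max(X, Y) = 4] = (1 + 2 + 3 + 1 + 2 + 3 + 4) / 7 = 16/7.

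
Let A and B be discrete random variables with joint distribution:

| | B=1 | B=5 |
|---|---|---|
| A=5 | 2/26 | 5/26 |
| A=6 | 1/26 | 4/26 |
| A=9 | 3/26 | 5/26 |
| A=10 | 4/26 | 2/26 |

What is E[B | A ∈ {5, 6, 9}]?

19/5

P(A ∈ {5, 6, 9}) = 10/13.
Σ B·P over the event = 1·(2/26) + 5·(5/26) + 1·(1/26) + 5·(4/26) + 1·(3/26) + 5·(5/26) = 38/13.
E[B | A ∈ {5, 6, 9}] = (38/13) / (10/13) = 19/5.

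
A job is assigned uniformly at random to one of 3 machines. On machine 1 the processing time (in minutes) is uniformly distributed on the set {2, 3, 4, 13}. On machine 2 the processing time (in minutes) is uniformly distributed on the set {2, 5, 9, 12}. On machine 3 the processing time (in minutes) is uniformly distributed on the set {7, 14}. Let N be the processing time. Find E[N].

23/3

E[N | machine 1] = (2+3+4+13)/4 = 11/2.
E[N | machine 2] = (2+5+9+12)/4 = 7.
E[N | machine 3] = (7+14)/2 = 21/2.
E[N] = (1/3)·(11/2) + (1/3)·(7) + (1/3)·(21/2) = 23/3.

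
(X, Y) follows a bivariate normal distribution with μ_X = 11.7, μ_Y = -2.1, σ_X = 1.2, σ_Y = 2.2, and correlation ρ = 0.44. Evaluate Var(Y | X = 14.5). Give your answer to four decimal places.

For a bivariate normal, Var(Y | X=x) = σ_Y²(1 − ρ²).
Var(Y | X=14.5) = (2.2)²·(1 − (0.44)²) = 4.84·0.8064 = 3.9030.

3.9030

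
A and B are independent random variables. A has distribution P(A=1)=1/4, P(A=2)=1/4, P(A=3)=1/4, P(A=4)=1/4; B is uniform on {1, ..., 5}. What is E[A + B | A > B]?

5

P(A > B) = 3/10.
Summing (A+B)·P(x,y) over outcomes with A > B gives 3/2.
E[A + B | A > B] = (3/2) / (3/10) = 5.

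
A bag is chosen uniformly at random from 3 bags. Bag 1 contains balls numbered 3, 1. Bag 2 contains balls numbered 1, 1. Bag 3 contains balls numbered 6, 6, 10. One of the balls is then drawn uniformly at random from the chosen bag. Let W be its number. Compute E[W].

E[W | bag 1] = (3+1)/2 = 2.
E[W | bag 2] = (1+1)/2 = 1.
E[W | bag 3] = (6+6+10)/3 = 22/3.
E[W] = (1/3)·(2) + (1/3)·(1) + (1/3)·(22/3) = 31/9.

31/9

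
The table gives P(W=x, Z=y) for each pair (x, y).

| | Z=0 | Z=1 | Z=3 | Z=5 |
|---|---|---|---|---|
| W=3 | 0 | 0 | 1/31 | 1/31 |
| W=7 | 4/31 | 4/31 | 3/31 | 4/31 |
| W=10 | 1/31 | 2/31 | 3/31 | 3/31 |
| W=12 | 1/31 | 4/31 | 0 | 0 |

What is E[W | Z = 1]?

P(Z = 1) = 10/31.
Σ W·P over the event = 7·(4/31) + 10·(2/31) + 12·(4/31) = 96/31.
E[W | Z = 1] = (96/31) / (10/31) = 48/5.

48/5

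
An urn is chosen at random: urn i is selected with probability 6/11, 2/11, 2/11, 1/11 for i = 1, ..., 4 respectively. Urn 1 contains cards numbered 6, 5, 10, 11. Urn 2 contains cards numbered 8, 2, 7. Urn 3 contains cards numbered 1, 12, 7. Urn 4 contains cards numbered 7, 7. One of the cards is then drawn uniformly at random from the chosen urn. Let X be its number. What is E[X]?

E[X | urn 1] = (6+5+10+11)/4 = 8.
E[X | urn 2] = (8+2+7)/3 = 17/3.
E[X | urn 3] = (1+12+7)/3 = 20/3.
E[X | urn 4] = (7+7)/2 = 7.
By the law of total expectation,
E[X] = (6/11)·(8) + (2/11)·(17/3) + (2/11)·(20/3) + (1/11)·(7) = 239/33.

239/33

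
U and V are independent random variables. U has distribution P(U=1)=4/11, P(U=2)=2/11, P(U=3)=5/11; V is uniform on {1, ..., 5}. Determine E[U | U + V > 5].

57/23

P(U + V > 5) = 23/55.
Summing U·P(x,y) over outcomes with U + V > 5 gives 57/55.
E[U | U + V > 5] = (57/55) / (23/55) = 57/23.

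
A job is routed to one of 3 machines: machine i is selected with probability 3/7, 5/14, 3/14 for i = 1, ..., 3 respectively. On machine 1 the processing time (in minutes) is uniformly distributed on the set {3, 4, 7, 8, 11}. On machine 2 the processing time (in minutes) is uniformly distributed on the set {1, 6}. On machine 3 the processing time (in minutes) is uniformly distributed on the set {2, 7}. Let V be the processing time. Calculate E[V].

E[V | machine 1] = (3+4+7+8+11)/5 = 33/5.
E[V | machine 2] = (1+6)/2 = 7/2.
E[V | machine 3] = (2+7)/2 = 9/2.
By the law of total expectation,
E[V] = (3/7)·(33/5) + (5/14)·(7/2) + (3/14)·(9/2) = 353/70.

353/70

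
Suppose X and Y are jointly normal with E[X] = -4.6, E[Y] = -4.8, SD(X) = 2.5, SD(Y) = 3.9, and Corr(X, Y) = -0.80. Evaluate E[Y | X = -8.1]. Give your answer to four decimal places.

-0.4320

For a bivariate normal, E[Y | X=x] = μ_Y + ρ·(σ_Y/σ_X)·(x − μ_X).
E[Y | X=-8.1] = -4.8 + (-0.80)·(3.9/2.5)·(-8.1 − (-4.6)) = -4.8 + (-1.248)·(-3.5) = -0.4320.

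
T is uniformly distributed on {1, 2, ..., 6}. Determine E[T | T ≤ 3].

Given T ≤ 3, T is equally likely to be any of {1, 2, 3}.
E[T | T ≤ 3] = (1 + 2 + 3) / 3 = 2.

2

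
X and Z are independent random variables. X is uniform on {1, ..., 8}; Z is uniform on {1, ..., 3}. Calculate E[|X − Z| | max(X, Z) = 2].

Outcomes with max(X, Z) = 2: (1,2), (2,1), (2,2), each with probability 1/24.
E[|X − Z| | max(X, Z) = 2] = (1 + 1 + 0) / 3 = 2/3.

2/3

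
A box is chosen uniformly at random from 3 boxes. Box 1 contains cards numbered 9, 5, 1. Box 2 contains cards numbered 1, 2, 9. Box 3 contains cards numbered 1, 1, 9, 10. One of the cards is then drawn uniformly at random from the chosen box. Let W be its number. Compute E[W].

E[W | box 1] = (9+5+1)/3 = 5.
E[W | box 2] = (1+2+9)/3 = 4.
E[W | box 3] = (1+1+9+10)/4 = 21/4.
By the law of total expectation,
E[W] = (1/3)·(5) + (1/3)·(4) + (1/3)·(21/4) = 19/4.

19/4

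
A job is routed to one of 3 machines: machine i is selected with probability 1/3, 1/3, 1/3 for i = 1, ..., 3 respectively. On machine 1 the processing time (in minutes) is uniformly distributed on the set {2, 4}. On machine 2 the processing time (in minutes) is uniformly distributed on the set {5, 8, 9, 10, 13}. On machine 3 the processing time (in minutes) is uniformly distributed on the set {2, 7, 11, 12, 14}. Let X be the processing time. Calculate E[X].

E[X | machine 1] = (2+4)/2 = 3.
E[X | machine 2] = (5+8+9+10+13)/5 = 9.
E[X | machine 3] = (2+7+11+12+14)/5 = 46/5.
By the law of total expectation,
E[X] = (1/3)·(3) + (1/3)·(9) + (1/3)·(46/5) = 106/15.

106/15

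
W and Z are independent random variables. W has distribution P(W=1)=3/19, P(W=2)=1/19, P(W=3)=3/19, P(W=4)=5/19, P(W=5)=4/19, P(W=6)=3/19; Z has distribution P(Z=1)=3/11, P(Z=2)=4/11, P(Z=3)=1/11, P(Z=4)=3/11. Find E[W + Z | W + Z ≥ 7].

P(W + Z ≥ 7) = 94/209.
Summing (W+Z)·P(x,y) over outcomes with W + Z ≥ 7 gives 746/209.
E[W + Z | W + Z ≥ 7] = (746/209) / (94/209) = 373/47.

373/47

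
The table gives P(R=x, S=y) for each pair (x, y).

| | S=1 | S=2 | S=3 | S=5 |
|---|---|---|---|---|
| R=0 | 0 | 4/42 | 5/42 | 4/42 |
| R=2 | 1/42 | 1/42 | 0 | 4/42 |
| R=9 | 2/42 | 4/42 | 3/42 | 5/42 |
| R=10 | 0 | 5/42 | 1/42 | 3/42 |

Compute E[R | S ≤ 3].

145/26

P(S ≤ 3) = 13/21.
Summing R·P(R=x,S=y) over the conditioning event gives 145/42.
E[R | S ≤ 3] = (145/42) / (13/21) = 145/26.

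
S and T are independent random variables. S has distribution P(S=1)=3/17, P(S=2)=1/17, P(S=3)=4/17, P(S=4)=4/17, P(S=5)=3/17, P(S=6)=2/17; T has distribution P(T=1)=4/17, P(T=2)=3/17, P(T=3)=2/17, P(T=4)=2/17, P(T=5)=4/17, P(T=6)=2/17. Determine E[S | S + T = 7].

P(S + T = 7) = 43/289.
Summing S·P(x,y) over outcomes with S + T = 7 gives 163/289.
E[S | S + T = 7] = (163/289) / (43/289) = 163/43.

163/43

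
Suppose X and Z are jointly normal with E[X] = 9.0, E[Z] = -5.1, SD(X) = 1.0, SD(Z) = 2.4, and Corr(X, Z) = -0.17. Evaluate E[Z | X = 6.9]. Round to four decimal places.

The regression of Z on X has slope ρ·σ_Z/σ_X and passes through (μ_X, μ_Z).
E[Z | X=6.9] = -5.1 + (-0.17)·(2.4/1.0)·(6.9 − (9.0)) = -5.1 + (-0.408)·(-2.1) = -4.2432.

-4.2432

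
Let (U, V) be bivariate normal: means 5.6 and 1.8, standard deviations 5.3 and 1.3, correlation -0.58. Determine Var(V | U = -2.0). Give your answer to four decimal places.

The conditional variance in a bivariate normal is σ_V²(1 − ρ²), independent of x.
Var(V | U=-2.0) = (1.3)²·(1 − (-0.58)²) = 1.69·0.6636 = 1.1215.

1.1215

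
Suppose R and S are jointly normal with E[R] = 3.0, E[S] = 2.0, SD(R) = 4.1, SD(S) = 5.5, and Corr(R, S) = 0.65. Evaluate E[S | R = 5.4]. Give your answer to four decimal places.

E[S | R=x] = μ_S + ρ(σ_S/σ_R)(x − μ_R) for jointly normal variables.
E[S | R=5.4] = 2.0 + (0.65)·(5.5/4.1)·(5.4 − (3.0)) = 2.0 + (0.87195)·(2.4) = 4.0927.

4.0927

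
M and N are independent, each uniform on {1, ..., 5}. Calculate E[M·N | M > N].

Outcomes with M > N: (2,1), (3,1), (3,2), (4,1), (4,2), (4,3), (5,1), (5,2), (5,3), (5,4), each with probability 1/25.
E[M·N | M > N] = (2 + 3 + 6 + 4 + 8 + 12 + 5 + 10 + 15 + 20) / 10 = 17/2.

17/2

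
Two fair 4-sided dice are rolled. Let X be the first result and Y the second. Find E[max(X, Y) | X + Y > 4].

37/10

P(X + Y > 4) = 5/8.
Summing max(X,Y)·P(x,y) over outcomes with X + Y > 4 gives 37/16.
E[max(X, Y) | X + Y > 4] = (37/16) / (5/8) = 37/10.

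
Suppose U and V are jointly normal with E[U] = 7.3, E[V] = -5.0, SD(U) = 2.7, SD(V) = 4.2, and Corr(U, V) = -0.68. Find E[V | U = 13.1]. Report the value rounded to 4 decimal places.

-11.1351

E[V | U=x] = μ_V + ρ(σ_V/σ_U)(x − μ_U) for jointly normal variables.
E[V | U=13.1] = -5.0 + (-0.68)·(4.2/2.7)·(13.1 − (7.3)) = -5.0 + (-1.05778)·(5.8) = -11.1351.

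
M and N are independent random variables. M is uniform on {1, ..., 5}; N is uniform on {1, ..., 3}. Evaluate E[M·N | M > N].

Outcomes with M > N: (2,1), (3,1), (3,2), (4,1), (4,2), (4,3), (5,1), (5,2), (5,3), each with probability 1/15.
E[M·N | M > N] = (2 + 3 + 6 + 4 + 8 + 12 + 5 + 10 + 15) / 9 = 65/9.

65/9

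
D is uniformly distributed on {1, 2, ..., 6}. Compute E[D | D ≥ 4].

Given D ≥ 4, D is equally likely to be any of {4, 5, 6}.
E[D | D ≥ 4] = (4 + 5 + 6) / 3 = 5.

5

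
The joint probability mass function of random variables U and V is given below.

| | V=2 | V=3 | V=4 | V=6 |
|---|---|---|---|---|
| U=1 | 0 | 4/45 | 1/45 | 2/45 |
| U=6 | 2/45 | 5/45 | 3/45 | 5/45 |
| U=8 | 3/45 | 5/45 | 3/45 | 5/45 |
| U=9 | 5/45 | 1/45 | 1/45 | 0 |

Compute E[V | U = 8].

P(U = 8) = 16/45.
Σ V·P over the event = 2·(3/45) + 3·(5/45) + 4·(3/45) + 6·(5/45) = 7/5.
E[V | U = 8] = (7/5) / (16/45) = 63/16.

63/16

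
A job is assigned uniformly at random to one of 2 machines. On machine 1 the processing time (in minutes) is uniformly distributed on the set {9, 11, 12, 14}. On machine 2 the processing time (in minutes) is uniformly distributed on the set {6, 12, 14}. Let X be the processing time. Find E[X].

133/12

E[X | machine 1] = (9+11+12+14)/4 = 23/2.
E[X | machine 2] = (6+12+14)/3 = 32/3.
E[X] = (1/2)·(23/2) + (1/2)·(32/3) = 133/12.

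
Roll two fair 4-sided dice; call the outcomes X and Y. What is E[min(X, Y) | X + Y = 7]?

Outcomes with X + Y = 7: (3,4), (4,3), each with probability 1/16.
E[min(X, Y) | X + Y = 7] = (3 + 3) / 2 = 3.

3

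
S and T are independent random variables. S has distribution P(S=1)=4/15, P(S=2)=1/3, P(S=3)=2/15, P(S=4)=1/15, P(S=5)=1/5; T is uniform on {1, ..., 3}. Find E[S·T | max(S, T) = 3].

P(max(S, T) = 3) = 1/3.
Summing ST·P(x,y) over outcomes with max(S, T) = 3 gives 26/15.
E[S·T | max(S, T) = 3] = (26/15) / (1/3) = 26/5.

26/5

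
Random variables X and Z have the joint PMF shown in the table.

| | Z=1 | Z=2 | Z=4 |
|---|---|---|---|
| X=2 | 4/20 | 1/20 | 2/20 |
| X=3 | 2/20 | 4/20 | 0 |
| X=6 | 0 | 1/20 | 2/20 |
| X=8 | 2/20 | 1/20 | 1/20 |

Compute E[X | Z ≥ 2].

P(Z ≥ 2) = 3/5.
Σ X·P over the event = 2·(1/20) + 2·(2/20) + 3·(4/20) + 6·(1/20) + 6·(2/20) + 8·(1/20) + 8·(1/20) = 13/5.
E[X | Z ≥ 2] = (13/5) / (3/5) = 13/3.

13/3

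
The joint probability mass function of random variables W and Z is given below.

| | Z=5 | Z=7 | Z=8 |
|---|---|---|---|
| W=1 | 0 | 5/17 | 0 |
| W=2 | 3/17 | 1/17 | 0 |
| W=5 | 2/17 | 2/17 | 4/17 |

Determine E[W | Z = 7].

P(Z = 7) = 8/17.
Summing W·P(W=x,Z=y) over the conditioning event gives 1.
E[W | Z = 7] = (1) / (8/17) = 17/8.

17/8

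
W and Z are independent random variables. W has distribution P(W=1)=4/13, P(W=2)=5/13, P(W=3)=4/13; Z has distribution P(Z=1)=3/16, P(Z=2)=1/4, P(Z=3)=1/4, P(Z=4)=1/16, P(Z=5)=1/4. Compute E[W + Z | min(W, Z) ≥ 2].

P(min(W, Z) ≥ 2) = 9/16.
Summing (W+Z)·P(x,y) over outcomes with min(W, Z) ≥ 2 gives 341/104.
E[W + Z | min(W, Z) ≥ 2] = (341/104) / (9/16) = 682/117.

682/117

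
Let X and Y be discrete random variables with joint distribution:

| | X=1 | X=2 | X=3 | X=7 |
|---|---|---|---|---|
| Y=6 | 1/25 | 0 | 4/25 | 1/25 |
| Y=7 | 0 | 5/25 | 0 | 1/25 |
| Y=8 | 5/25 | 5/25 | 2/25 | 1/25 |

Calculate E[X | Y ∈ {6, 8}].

P(Y ∈ {6, 8}) = 19/25.
Σ X·P over the event = 1·(1/25) + 1·(5/25) + 2·(5/25) + 3·(4/25) + 3·(2/25) + 7·(1/25) + 7·(1/25) = 48/25.
E[X | Y ∈ {6, 8}] = (48/25) / (19/25) = 48/19.

48/19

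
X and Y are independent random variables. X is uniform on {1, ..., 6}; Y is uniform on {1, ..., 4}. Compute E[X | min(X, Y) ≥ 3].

9/2

Outcomes with min(X, Y) ≥ 3: (3,3), (3,4), (4,3), (4,4), (5,3), (5,4), (6,3), (6,4), each with probability 1/24.
E[X | min(X, Y) ≥ 3] = (3 + 3 + 4 + 4 + 5 + 5 + 6 + 6) / 8 = 9/2.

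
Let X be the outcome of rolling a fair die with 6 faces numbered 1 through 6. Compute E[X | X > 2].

9/2

Given X > 2, X is equally likely to be any of {3, 4, 5, 6}.
E[X | X > 2] = (3 + 4 + 5 + 6) / 4 = 9/2.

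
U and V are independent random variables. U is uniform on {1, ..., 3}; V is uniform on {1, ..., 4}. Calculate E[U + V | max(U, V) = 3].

P(max(U, V) = 3) = 5/12.
Summing (U+V)·P(x,y) over outcomes with max(U, V) = 3 gives 2.
E[U + V | max(U, V) = 3] = (2) / (5/12) = 24/5.

24/5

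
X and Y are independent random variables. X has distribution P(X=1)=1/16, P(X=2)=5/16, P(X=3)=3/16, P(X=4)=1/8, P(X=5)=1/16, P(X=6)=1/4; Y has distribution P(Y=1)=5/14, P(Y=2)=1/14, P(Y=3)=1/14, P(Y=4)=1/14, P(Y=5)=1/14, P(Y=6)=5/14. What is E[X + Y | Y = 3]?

105/16

P(Y = 3) = 1/14.
Summing (X+Y)·P(x,y) over outcomes with Y = 3 gives 15/32.
E[X + Y | Y = 3] = (15/32) / (1/14) = 105/16.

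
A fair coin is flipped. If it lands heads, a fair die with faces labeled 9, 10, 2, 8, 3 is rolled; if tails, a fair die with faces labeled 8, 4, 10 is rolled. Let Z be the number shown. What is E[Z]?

103/15

E[Z | heads] = (9+10+2+8+3)/5 = 32/5.
E[Z | tails] = (8+4+10)/3 = 22/3.
By the law of total expectation,
E[Z] = (1/2)·(32/5) + (1/2)·(22/3) = 103/15.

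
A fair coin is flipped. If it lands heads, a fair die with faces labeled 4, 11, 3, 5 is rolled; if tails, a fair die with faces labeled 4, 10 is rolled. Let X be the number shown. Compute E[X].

E[X | heads] = (4+11+3+5)/4 = 23/4.
E[X | tails] = (4+10)/2 = 7.
By the law of total expectation,
E[X] = (1/2)·(23/4) + (1/2)·(7) = 51/8.

51/8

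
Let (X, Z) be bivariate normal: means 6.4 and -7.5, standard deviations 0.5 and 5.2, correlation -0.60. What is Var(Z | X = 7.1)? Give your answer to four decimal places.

The conditional variance in a bivariate normal is σ_Z²(1 − ρ²), independent of x.
Var(Z | X=7.1) = (5.2)²·(1 − (-0.60)²) = 27.04·0.64 = 17.3056.

17.3056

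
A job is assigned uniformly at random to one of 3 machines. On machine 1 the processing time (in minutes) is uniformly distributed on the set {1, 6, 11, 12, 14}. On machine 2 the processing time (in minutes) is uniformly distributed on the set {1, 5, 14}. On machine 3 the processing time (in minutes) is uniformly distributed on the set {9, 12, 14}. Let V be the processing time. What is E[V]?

407/45

E[V | machine 1] = (1+6+11+12+14)/5 = 44/5.
E[V | machine 2] = (1+5+14)/3 = 20/3.
E[V | machine 3] = (9+12+14)/3 = 35/3.
E[V] = (1/3)·(44/5) + (1/3)·(20/3) + (1/3)·(35/3) = 407/45.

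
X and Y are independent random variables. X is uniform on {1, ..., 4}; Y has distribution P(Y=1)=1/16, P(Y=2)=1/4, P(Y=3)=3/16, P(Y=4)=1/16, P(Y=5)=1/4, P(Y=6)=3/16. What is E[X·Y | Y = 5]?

P(Y = 5) = 1/4.
Summing XY·P(x,y) over outcomes with Y = 5 gives 25/8.
E[X·Y | Y = 5] = (25/8) / (1/4) = 25/2.

25/2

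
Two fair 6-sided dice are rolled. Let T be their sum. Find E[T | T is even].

P(T is even) = 1/2.
Σ over the event: 2·1/36 + 4·1/12 + 6·5/36 + 8·5/36 + 10·1/12 + 12·1/36 = 7/2.
E[T | T is even] = (7/2) / (1/2) = 7.

7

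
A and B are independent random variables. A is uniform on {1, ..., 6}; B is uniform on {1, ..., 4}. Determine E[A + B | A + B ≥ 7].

Outcomes with A + B ≥ 7: (3,4), (4,3), (4,4), (5,2), (5,3), (5,4), (6,1), (6,2), (6,3), (6,4), each with probability 1/24.
E[A + B | A + B ≥ 7] = (7 + 7 + 8 + 7 + 8 + 9 + 7 + 8 + 9 + 10) / 10 = 8.

8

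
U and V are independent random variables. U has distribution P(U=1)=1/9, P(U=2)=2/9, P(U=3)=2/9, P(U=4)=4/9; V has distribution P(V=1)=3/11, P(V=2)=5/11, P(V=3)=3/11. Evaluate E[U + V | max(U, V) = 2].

P(max(U, V) = 2) = 7/33.
Summing (U+V)·P(x,y) over outcomes with max(U, V) = 2 gives 73/99.
E[U + V | max(U, V) = 2] = (73/99) / (7/33) = 73/21.

73/21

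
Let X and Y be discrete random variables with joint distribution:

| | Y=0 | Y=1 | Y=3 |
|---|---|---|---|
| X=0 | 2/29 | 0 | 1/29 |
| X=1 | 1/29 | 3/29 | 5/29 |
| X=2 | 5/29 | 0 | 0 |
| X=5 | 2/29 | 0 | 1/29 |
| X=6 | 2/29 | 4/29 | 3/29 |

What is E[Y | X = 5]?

1

P(X = 5) = 3/29.
Σ Y·P over the event = 0·(2/29) + 3·(1/29) = 3/29.
E[Y | X = 5] = (3/29) / (3/29) = 1.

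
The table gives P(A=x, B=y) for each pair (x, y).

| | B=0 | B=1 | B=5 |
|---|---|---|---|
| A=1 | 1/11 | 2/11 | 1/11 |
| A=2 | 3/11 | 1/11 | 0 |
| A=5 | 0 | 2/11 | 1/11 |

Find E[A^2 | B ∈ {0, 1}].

P(B ∈ {0, 1}) = 9/11.
Summing A^2·P(A=x,B=y) over the conditioning event gives 69/11.
E[A^2 | B ∈ {0, 1}] = (69/11) / (9/11) = 23/3.

23/3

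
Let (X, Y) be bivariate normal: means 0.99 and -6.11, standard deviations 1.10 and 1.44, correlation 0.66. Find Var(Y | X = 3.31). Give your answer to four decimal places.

1.1703

The conditional variance in a bivariate normal is σ_Y²(1 − ρ²), independent of x.
Var(Y | X=3.31) = (1.44)²·(1 − (0.66)²) = 2.0736·0.5644 = 1.1703.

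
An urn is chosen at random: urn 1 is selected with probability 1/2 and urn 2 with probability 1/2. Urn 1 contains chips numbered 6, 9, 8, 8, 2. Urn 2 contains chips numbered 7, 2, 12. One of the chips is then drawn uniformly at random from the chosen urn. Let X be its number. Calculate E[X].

34/5

E[X | urn 1] = (6+9+8+8+2)/5 = 33/5.
E[X | urn 2] = (7+2+12)/3 = 7.
E[X] = (1/2)·(33/5) + (1/2)·(7) = 34/5.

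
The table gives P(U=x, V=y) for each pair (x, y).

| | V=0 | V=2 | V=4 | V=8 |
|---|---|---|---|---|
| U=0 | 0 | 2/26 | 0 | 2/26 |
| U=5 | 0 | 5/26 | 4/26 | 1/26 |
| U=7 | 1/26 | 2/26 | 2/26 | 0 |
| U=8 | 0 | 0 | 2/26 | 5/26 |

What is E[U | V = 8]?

P(V = 8) = 4/13.
Σ U·P over the event = 0·(2/26) + 5·(1/26) + 8·(5/26) = 45/26.
E[U | V = 8] = (45/26) / (4/13) = 45/8.

45/8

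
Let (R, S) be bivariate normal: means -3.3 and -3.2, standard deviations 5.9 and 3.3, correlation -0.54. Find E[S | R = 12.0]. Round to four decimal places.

E[S | R=x] = μ_S + ρ(σ_S/σ_R)(x − μ_R) for jointly normal variables.
E[S | R=12.0] = -3.2 + (-0.54)·(3.3/5.9)·(12.0 − (-3.3)) = -3.2 + (-0.30203)·(15.3) = -7.8211.

-7.8211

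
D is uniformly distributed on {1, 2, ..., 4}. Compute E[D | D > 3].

Given D > 3, D is equally likely to be any of {4}.
E[D | D > 3] = (4) / 1 = 4.

4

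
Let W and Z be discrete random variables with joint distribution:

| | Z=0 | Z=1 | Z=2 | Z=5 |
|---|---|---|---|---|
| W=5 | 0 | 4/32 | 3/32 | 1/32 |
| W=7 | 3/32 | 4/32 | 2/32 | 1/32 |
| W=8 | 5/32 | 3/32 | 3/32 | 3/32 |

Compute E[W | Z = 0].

61/8

P(Z = 0) = 1/4.
Σ W·P over the event = 7·(3/32) + 8·(5/32) = 61/32.
E[W | Z = 0] = (61/32) / (1/4) = 61/8.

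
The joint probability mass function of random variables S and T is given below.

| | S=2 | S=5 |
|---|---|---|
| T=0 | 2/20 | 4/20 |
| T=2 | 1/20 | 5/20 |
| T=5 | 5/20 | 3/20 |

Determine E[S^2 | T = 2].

43/2

P(T = 2) = 3/10.
Σ S^2·P over the event = 4·(1/20) + 25·(5/20) = 129/20.
E[S^2 | T = 2] = (129/20) / (3/10) = 43/2.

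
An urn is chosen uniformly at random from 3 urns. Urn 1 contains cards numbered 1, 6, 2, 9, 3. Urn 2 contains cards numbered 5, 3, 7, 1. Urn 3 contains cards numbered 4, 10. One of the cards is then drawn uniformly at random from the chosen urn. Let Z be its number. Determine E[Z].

76/15

E[Z | urn 1] = (1+6+2+9+3)/5 = 21/5.
E[Z | urn 2] = (5+3+7+1)/4 = 4.
E[Z | urn 3] = (4+10)/2 = 7.
E[Z] = (1/3)·(21/5) + (1/3)·(4) + (1/3)·(7) = 76/15.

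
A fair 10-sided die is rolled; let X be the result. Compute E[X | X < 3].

Given X < 3, X is equally likely to be any of {1, 2}.
E[X | X < 3] = (1 + 2) / 2 = 3/2.

3/2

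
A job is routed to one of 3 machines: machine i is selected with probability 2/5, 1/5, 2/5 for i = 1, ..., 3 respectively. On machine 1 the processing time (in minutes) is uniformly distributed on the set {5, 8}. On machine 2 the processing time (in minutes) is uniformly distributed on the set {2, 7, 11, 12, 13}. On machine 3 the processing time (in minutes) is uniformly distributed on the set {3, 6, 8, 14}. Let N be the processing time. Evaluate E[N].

15/2

E[N | machine 1] = (5+8)/2 = 13/2.
E[N | machine 2] = (2+7+11+12+13)/5 = 9.
E[N | machine 3] = (3+6+8+14)/4 = 31/4.
By the law of total expectation,
E[N] = (2/5)·(13/2) + (1/5)·(9) + (2/5)·(31/4) = 15/2.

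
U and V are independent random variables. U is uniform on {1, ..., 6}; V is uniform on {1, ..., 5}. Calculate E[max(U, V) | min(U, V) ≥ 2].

P(min(U, V) ≥ 2) = 2/3.
Summing max(U,V)·P(x,y) over outcomes with min(U, V) ≥ 2 gives 3.
E[max(U, V) | min(U, V) ≥ 2] = (3) / (2/3) = 9/2.

9/2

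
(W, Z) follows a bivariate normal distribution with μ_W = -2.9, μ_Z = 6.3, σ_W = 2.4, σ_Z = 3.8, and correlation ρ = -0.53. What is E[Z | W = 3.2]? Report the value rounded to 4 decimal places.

1.1811

E[Z | W=x] = μ_Z + ρ(σ_Z/σ_W)(x − μ_W) for jointly normal variables.
E[Z | W=3.2] = 6.3 + (-0.53)·(3.8/2.4)·(3.2 − (-2.9)) = 6.3 + (-0.83917)·(6.1) = 1.1811.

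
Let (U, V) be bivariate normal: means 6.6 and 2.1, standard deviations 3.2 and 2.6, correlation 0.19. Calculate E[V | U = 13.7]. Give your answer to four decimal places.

3.1961

E[V | U=x] = μ_V + ρ(σ_V/σ_U)(x − μ_U) for jointly normal variables.
E[V | U=13.7] = 2.1 + (0.19)·(2.6/3.2)·(13.7 − (6.6)) = 2.1 + (0.15438)·(7.1) = 3.1961.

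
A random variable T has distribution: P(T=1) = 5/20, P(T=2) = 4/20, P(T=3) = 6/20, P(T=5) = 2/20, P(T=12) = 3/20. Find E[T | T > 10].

P(T > 10) = 3/20.
Σ over the event: 12·3/20 = 9/5.
E[T | T > 10] = (9/5) / (3/20) = 12.

12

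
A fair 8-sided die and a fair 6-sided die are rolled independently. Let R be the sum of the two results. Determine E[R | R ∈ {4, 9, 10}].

P(R ∈ {4, 9, 10}) = 7/24.
Σ over the event: 4·1/16 + 9·1/8 + 10·5/48 = 29/12.
E[R | R ∈ {4, 9, 10}] = (29/12) / (7/24) = 58/7.

58/7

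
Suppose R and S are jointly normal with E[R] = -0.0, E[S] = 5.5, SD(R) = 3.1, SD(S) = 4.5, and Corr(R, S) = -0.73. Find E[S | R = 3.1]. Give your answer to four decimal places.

2.2150

The regression of S on R has slope ρ·σ_S/σ_R and passes through (μ_R, μ_S).
E[S | R=3.1] = 5.5 + (-0.73)·(4.5/3.1)·(3.1 − (-0.0)) = 5.5 + (-1.05968)·(3.1) = 2.2150.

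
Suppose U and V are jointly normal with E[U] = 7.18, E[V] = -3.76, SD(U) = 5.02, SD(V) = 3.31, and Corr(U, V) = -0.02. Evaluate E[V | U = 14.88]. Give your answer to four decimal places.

-3.8615

E[V | U=x] = μ_V + ρ(σ_V/σ_U)(x − μ_U) for jointly normal variables.
E[V | U=14.88] = -3.76 + (-0.02)·(3.31/5.02)·(14.88 − (7.18)) = -3.76 + (-0.013187)·(7.7) = -3.8615.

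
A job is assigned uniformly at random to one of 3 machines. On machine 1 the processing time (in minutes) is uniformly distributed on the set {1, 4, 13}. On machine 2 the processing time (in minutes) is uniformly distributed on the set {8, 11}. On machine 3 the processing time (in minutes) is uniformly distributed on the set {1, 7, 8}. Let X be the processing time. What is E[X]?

E[X | machine 1] = (1+4+13)/3 = 6.
E[X | machine 2] = (8+11)/2 = 19/2.
E[X | machine 3] = (1+7+8)/3 = 16/3.
By the law of total expectation,
E[X] = (1/3)·(6) + (1/3)·(19/2) + (1/3)·(16/3) = 125/18.

125/18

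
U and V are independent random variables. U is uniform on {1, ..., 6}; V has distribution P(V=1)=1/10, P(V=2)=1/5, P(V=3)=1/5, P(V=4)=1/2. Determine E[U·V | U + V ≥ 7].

500/31

P(U + V ≥ 7) = 31/60.
Summing UV·P(x,y) over outcomes with U + V ≥ 7 gives 25/3.
E[U·V | U + V ≥ 7] = (25/3) / (31/60) = 500/31.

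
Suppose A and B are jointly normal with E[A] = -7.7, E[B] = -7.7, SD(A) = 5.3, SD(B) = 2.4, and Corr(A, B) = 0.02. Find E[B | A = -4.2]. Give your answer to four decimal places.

The regression of B on A has slope ρ·σ_B/σ_A and passes through (μ_A, μ_B).
E[B | A=-4.2] = -7.7 + (0.02)·(2.4/5.3)·(-4.2 − (-7.7)) = -7.7 + (0.0090566)·(3.5) = -7.6683.

-7.6683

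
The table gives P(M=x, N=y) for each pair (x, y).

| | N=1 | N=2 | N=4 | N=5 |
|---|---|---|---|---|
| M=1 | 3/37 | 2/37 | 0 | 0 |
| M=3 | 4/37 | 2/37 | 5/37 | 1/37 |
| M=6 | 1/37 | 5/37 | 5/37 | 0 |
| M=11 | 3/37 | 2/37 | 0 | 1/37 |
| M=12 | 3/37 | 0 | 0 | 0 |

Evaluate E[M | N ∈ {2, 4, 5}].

119/23

P(N ∈ {2, 4, 5}) = 23/37.
Σ M·P over the event = 1·(2/37) + 3·(2/37) + 3·(5/37) + 3·(1/37) + 6·(5/37) + 6·(5/37) + 11·(2/37) + 11·(1/37) = 119/37.
E[M | N ∈ {2, 4, 5}] = (119/37) / (23/37) = 119/23.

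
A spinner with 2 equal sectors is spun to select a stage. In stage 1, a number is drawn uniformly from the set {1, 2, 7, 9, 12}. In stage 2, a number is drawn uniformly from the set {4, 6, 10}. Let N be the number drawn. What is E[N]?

E[N | stage 1] = (1+2+7+9+12)/5 = 31/5.
E[N | stage 2] = (4+6+10)/3 = 20/3.
E[N] = (1/2)·(31/5) + (1/2)·(20/3) = 193/30.

193/30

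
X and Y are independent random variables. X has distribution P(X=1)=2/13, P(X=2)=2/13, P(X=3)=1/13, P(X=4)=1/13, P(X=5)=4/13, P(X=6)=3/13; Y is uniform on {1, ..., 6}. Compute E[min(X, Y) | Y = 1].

1

P(Y = 1) = 1/6.
Summing min(X,Y)·P(x,y) over outcomes with Y = 1 gives 1/6.
E[min(X, Y) | Y = 1] = (1/6) / (1/6) = 1.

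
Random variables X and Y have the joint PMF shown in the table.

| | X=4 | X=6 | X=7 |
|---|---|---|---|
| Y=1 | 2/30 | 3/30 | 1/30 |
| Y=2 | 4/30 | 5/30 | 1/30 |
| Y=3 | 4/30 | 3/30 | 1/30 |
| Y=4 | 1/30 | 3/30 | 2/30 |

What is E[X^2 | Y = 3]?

P(Y = 3) = 4/15.
Σ X^2·P over the event = 16·(4/30) + 36·(3/30) + 49·(1/30) = 221/30.
E[X^2 | Y = 3] = (221/30) / (4/15) = 221/8.

221/8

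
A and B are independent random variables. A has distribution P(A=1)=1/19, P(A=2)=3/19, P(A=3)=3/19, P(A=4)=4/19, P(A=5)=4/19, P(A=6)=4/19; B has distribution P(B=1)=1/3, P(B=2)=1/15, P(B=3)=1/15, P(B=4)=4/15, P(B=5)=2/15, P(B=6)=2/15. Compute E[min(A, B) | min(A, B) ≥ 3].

P(min(A, B) ≥ 3) = 9/19.
Summing min(A,B)·P(x,y) over outcomes with min(A, B) ≥ 3 gives 541/285.
E[min(A, B) | min(A, B) ≥ 3] = (541/285) / (9/19) = 541/135.

541/135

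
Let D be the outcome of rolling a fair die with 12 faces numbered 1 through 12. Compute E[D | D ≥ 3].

Given D ≥ 3, D is equally likely to be any of {3, 4, 5, 6, 7, 8, 9, 10, 11, 12}.
E[D | D ≥ 3] = (3 + 4 + 5 + 6 + 7 + 8 + 9 + 10 + 11 + 12) / 10 = 15/2.

15/2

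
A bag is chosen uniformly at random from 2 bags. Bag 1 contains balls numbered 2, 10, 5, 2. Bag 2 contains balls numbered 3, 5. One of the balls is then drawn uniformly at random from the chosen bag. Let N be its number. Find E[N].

E[N | bag 1] = (2+10+5+2)/4 = 19/4.
E[N | bag 2] = (3+5)/2 = 4.
By the law of total expectation,
E[N] = (1/2)·(19/4) + (1/2)·(4) = 35/8.

35/8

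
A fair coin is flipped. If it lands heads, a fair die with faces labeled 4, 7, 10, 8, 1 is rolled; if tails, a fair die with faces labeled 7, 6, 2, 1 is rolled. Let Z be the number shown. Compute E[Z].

5

E[Z | heads] = (4+7+10+8+1)/5 = 6.
E[Z | tails] = (7+6+2+1)/4 = 4.
By the law of total expectation,
E[Z] = (1/2)·(6) + (1/2)·(4) = 5.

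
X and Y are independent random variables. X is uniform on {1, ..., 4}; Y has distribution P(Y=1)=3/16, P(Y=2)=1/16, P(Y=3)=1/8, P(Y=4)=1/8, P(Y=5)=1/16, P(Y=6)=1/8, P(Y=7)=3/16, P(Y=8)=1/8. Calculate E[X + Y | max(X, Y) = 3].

P(max(X, Y) = 3) = 5/32.
Summing (X+Y)·P(x,y) over outcomes with max(X, Y) = 3 gives 47/64.
E[X + Y | max(X, Y) = 3] = (47/64) / (5/32) = 47/10.

47/10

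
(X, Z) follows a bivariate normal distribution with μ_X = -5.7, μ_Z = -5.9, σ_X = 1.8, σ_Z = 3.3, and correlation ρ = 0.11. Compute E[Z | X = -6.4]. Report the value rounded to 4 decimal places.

-6.0412

The regression of Z on X has slope ρ·σ_Z/σ_X and passes through (μ_X, μ_Z).
E[Z | X=-6.4] = -5.9 + (0.11)·(3.3/1.8)·(-6.4 − (-5.7)) = -5.9 + (0.20167)·(-0.7) = -6.0412.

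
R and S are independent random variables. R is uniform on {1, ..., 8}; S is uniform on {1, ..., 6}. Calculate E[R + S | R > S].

P(R > S) = 9/16.
Summing (R+S)·P(x,y) over outcomes with R > S gives 79/16.
E[R + S | R > S] = (79/16) / (9/16) = 79/9.

79/9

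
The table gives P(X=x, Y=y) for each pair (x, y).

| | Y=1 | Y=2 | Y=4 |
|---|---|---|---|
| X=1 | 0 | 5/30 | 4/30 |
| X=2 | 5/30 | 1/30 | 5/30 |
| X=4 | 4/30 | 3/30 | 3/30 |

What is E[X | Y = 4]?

P(Y = 4) = 2/5.
Σ X·P over the event = 1·(4/30) + 2·(5/30) + 4·(3/30) = 13/15.
E[X | Y = 4] = (13/15) / (2/5) = 13/6.

13/6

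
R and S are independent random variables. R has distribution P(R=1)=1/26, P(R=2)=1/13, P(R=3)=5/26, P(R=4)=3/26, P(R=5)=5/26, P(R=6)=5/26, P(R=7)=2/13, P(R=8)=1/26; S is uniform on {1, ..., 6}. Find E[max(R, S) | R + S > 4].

P(R + S > 4) = 12/13.
Summing max(R,S)·P(x,y) over outcomes with R + S > 4 gives 197/39.
E[max(R, S) | R + S > 4] = (197/39) / (12/13) = 197/36.

197/36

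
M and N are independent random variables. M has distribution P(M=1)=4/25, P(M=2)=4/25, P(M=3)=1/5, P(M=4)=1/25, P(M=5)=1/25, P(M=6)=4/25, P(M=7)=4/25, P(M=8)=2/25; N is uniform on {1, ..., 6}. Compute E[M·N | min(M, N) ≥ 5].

73/2

P(min(M, N) ≥ 5) = 11/75.
Summing MN·P(x,y) over outcomes with min(M, N) ≥ 5 gives 803/150.
E[M·N | min(M, N) ≥ 5] = (803/150) / (11/75) = 73/2.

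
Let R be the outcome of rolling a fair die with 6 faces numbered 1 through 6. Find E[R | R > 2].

Given R > 2, R is equally likely to be any of {3, 4, 5, 6}.
E[R | R > 2] = (3 + 4 + 5 + 6) / 4 = 9/2.

9/2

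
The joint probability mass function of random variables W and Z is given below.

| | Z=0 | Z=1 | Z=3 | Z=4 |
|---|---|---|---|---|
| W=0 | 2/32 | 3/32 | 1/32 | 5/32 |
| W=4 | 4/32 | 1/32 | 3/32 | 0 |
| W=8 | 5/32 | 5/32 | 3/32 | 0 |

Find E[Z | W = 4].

P(W = 4) = 1/4.
Σ Z·P over the event = 0·(4/32) + 1·(1/32) + 3·(3/32) = 5/16.
E[Z | W = 4] = (5/16) / (1/4) = 5/4.

5/4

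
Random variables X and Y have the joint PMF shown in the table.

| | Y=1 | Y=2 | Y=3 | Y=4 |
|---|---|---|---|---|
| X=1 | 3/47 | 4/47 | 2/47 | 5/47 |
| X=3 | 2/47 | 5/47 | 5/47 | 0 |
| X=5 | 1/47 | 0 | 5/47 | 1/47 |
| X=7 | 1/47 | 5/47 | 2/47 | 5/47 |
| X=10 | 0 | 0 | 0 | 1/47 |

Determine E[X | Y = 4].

55/12

P(Y = 4) = 12/47.
Summing X·P(X=x,Y=y) over the conditioning event gives 55/47.
E[X | Y = 4] = (55/47) / (12/47) = 55/12.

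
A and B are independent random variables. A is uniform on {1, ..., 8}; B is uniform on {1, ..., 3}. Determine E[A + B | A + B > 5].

121/15

P(A + B > 5) = 5/8.
Summing (A+B)·P(x,y) over outcomes with A + B > 5 gives 121/24.
E[A + B | A + B > 5] = (121/24) / (5/8) = 121/15.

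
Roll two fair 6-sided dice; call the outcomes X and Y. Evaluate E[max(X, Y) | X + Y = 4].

Outcomes with X + Y = 4: (1,3), (2,2), (3,1), each with probability 1/36.
E[max(X, Y) | X + Y = 4] = (3 + 2 + 3) / 3 = 8/3.

8/3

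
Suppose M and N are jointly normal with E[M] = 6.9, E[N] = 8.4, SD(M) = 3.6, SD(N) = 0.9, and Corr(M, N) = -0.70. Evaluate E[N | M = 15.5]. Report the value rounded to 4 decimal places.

E[N | M=x] = μ_N + ρ(σ_N/σ_M)(x − μ_M) for jointly normal variables.
E[N | M=15.5] = 8.4 + (-0.70)·(0.9/3.6)·(15.5 − (6.9)) = 8.4 + (-0.175)·(8.6) = 6.8950.

6.8950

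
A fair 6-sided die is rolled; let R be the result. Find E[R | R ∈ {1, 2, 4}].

P(R ∈ {1, 2, 4}) = 1/2.
Σ over the event: 1·1/6 + 2·1/6 + 4·1/6 = 7/6.
E[R | R ∈ {1, 2, 4}] = (7/6) / (1/2) = 7/3.

7/3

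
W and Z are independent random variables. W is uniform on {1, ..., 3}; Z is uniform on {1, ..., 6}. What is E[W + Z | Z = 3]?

5

P(Z = 3) = 1/6.
Summing (W+Z)·P(x,y) over outcomes with Z = 3 gives 5/6.
E[W + Z | Z = 3] = (5/6) / (1/6) = 5.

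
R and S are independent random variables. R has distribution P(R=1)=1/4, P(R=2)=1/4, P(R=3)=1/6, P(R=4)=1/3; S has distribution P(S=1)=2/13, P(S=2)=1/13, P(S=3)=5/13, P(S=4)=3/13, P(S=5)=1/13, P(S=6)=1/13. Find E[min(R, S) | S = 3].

P(S = 3) = 5/13.
Summing min(R,S)·P(x,y) over outcomes with S = 3 gives 45/52.
E[min(R, S) | S = 3] = (45/52) / (5/13) = 9/4.

9/4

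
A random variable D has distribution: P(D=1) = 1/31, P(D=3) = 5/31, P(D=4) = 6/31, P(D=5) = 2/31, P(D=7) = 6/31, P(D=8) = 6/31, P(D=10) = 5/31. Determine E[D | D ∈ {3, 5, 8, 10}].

41/6

P(D ∈ {3, 5, 8, 10}) = 18/31.
Σ over the event: 3·5/31 + 5·2/31 + 8·6/31 + 10·5/31 = 123/31.
E[D | D ∈ {3, 5, 8, 10}] = (123/31) / (18/31) = 41/6.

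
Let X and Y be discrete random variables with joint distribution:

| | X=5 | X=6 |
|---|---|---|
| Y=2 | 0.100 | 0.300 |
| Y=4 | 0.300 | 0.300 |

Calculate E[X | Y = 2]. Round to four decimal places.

5.7500

P(Y = 2) = 0.400.
Σ X·P over the event = 5·(0.100) + 6·(0.300) = 2.300.
E[X | Y = 2] = (2.300) / (0.400) = 5.7500.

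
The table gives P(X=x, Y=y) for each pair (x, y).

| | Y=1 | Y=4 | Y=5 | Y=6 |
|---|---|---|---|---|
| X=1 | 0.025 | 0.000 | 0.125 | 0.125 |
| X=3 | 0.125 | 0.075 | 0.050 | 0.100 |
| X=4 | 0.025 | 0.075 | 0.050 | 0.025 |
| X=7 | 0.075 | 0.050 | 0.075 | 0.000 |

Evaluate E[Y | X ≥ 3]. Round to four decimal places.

3.6552

P(X ≥ 3) = 0.725.
Summing Y·P(X=x,Y=y) over the conditioning event gives 2.650.
E[Y | X ≥ 3] = (2.650) / (0.725) = 3.6552.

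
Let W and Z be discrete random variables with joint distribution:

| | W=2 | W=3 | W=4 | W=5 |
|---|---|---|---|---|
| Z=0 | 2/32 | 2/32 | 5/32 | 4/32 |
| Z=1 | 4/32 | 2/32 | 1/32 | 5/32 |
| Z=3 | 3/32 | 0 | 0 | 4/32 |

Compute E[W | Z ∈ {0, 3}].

P(Z ∈ {0, 3}) = 5/8.
Σ W·P over the event = 2·(2/32) + 2·(3/32) + 3·(2/32) + 4·(5/32) + 5·(4/32) + 5·(4/32) = 19/8.
E[W | Z ∈ {0, 3}] = (19/8) / (5/8) = 19/5.

19/5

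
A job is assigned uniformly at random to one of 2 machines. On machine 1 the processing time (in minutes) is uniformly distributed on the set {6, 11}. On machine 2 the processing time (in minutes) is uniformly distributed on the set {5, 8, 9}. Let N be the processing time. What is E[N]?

95/12

E[N | machine 1] = (6+11)/2 = 17/2.
E[N | machine 2] = (5+8+9)/3 = 22/3.
E[N] = (1/2)·(17/2) + (1/2)·(22/3) = 95/12.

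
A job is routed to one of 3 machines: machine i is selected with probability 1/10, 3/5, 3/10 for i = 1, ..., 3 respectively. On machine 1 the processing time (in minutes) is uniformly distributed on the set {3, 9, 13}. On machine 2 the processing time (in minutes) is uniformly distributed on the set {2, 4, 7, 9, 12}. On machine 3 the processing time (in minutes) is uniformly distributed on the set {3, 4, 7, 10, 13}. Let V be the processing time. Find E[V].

E[V | machine 1] = (3+9+13)/3 = 25/3.
E[V | machine 2] = (2+4+7+9+12)/5 = 34/5.
E[V | machine 3] = (3+4+7+10+13)/5 = 37/5.
By the law of total expectation,
E[V] = (1/10)·(25/3) + (3/5)·(34/5) + (3/10)·(37/5) = 107/15.

107/15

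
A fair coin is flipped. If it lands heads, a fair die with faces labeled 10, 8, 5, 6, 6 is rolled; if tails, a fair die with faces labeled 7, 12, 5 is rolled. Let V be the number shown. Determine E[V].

15/2

E[V | heads] = (10+8+5+6+6)/5 = 7.
E[V | tails] = (7+12+5)/3 = 8.
E[V] = (1/2)·(7) + (1/2)·(8) = 15/2.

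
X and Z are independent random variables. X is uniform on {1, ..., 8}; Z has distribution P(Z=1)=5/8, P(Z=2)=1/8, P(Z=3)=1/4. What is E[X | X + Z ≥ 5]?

253/45

P(X + Z ≥ 5) = 45/64.
Summing X·P(x,y) over outcomes with X + Z ≥ 5 gives 253/64.
E[X | X + Z ≥ 5] = (253/64) / (45/64) = 253/45.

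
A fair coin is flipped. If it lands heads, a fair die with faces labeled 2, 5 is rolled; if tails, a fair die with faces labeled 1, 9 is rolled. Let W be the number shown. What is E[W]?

17/4

E[W | heads] = (2+5)/2 = 7/2.
E[W | tails] = (1+9)/2 = 5.
By the law of total expectation,
E[W] = (1/2)·(7/2) + (1/2)·(5) = 17/4.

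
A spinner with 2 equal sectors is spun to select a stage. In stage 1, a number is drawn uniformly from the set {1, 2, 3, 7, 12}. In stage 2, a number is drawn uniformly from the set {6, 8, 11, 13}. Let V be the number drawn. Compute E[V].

29/4

E[V | stage 1] = (1+2+3+7+12)/5 = 5.
E[V | stage 2] = (6+8+11+13)/4 = 19/2.
By the law of total expectation,
E[V] = (1/2)·(5) + (1/2)·(19/2) = 29/4.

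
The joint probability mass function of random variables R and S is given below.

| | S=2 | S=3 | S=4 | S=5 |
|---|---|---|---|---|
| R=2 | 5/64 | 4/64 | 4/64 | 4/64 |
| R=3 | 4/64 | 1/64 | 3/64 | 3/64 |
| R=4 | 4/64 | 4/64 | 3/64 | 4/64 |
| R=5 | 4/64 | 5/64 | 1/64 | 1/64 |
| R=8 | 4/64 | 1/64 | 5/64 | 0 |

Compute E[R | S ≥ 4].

P(S ≥ 4) = 7/16.
Summing R·P(R=x,S=y) over the conditioning event gives 7/4.
E[R | S ≥ 4] = (7/4) / (7/16) = 4.

4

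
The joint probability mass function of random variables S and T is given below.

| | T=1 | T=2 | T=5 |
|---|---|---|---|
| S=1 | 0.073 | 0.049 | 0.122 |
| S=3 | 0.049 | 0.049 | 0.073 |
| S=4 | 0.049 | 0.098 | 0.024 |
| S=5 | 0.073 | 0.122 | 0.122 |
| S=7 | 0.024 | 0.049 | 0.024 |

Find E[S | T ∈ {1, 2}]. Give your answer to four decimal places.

P(T ∈ {1, 2}) = 0.635.
Summing S·P(S=x,T=y) over the conditioning event gives 2.490.
E[S | T ∈ {1, 2}] = (2.490) / (0.635) = 3.9213.

3.9213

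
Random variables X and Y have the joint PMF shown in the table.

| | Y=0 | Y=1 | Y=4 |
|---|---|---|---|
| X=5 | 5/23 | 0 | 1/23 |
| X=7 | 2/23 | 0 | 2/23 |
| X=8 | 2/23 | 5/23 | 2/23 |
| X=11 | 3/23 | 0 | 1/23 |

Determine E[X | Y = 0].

P(Y = 0) = 12/23.
Σ X·P over the event = 5·(5/23) + 7·(2/23) + 8·(2/23) + 11·(3/23) = 88/23.
E[X | Y = 0] = (88/23) / (12/23) = 22/3.

22/3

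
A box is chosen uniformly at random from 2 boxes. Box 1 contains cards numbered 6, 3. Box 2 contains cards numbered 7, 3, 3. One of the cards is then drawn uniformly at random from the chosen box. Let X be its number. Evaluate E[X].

E[X | box 1] = (6+3)/2 = 9/2.
E[X | box 2] = (7+3+3)/3 = 13/3.
By the law of total expectation,
E[X] = (1/2)·(9/2) + (1/2)·(13/3) = 53/12.

53/12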